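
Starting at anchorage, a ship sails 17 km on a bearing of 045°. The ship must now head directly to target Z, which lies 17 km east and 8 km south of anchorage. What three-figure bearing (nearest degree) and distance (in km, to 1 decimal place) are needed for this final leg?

Leg 1 (045°, 17 km): east 17 sin 45° = 12.02, north 17 cos 45° = 12.02
Current position: (12.02, 12.02). Target: (17, -8). Remaining: Δeast = 4.98, Δnorth = -20.02.
Bearing = atan2(4.98, -20.02) mod 360° = 166.03°; distance = √((4.98)² + (-20.02)²) = 20.631 km.

166°, 20.6 km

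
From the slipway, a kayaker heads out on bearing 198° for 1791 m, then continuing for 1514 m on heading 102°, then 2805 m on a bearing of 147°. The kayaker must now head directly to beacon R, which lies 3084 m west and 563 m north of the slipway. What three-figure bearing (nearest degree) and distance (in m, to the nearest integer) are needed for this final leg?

312°, 7418 m

Leg 1 (198°, 1791 m): east 1791 sin 198° = -553.45, north 1791 cos 198° = -1703.34
Leg 2 (102°, 1514 m): east 1514 sin 102° = 1480.92, north 1514 cos 102° = -314.78
Leg 3 (147°, 2805 m): east 2805 sin 147° = 1527.71, north 2805 cos 147° = -2352.47
Current position: (2455.18, -4370.59). Target: (-3084, 563). Remaining: Δeast = -5539.18, Δnorth = 4933.59.
Bearing = atan2(-5539.18, 4933.59) mod 360° = 311.69°; distance = √((-5539.18)² + (4933.59)²) = 7417.737 m.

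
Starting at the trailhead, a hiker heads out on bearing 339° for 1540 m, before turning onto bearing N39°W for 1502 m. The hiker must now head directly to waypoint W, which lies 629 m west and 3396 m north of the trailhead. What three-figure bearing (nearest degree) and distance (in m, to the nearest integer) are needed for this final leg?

048°, 1174 m

Leg 1 (339°, 1540 m): east 1540 sin 339° = -551.89, north 1540 cos 339° = 1437.71
Leg 2 (N39°W, 1502 m): east 1502 sin 321° = -945.24, north 1502 cos 321° = 1167.27
Current position: (-1497.13, 2604.99). Target: (-629, 3396). Remaining: Δeast = 868.13, Δnorth = 791.01.
Bearing = atan2(868.13, 791.01) mod 360° = 47.66°; distance = √((868.13)² + (791.01)²) = 1174.455 m.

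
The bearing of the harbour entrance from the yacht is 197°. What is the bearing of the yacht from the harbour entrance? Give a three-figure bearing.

Back-bearing = 197° − 180° = 017°.

017°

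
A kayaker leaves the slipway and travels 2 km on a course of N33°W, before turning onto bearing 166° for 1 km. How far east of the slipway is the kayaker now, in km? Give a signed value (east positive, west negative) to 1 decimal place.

Leg 1 (N33°W, 2 km): east 2 sin 327° = -1.09, north 2 cos 327° = 1.68
Leg 2 (166°, 1 km): east 1 sin 166° = 0.24, north 1 cos 166° = -0.97
Net east component: -0.85 km.

-0.8 km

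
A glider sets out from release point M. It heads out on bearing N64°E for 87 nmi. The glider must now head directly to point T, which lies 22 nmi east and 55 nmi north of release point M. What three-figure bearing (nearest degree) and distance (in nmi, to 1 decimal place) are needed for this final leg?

Leg 1 (N64°E, 87 nmi): east 87 sin 64° = 78.20, north 87 cos 64° = 38.14
Current position: (78.20, 38.14). Target: (22, 55). Remaining: Δeast = -56.20, Δnorth = 16.86.
Bearing = atan2(-56.20, 16.86) mod 360° = 286.70°; distance = √((-56.20)² + (16.86)²) = 58.670 nmi.

287°, 58.7 nmi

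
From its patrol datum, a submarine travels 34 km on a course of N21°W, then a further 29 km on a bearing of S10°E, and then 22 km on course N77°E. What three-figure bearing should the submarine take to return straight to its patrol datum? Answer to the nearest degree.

Leg 1 (N21°W, 34 km): east 34 sin 339° = -12.18, north 34 cos 339° = 31.74
Leg 2 (S10°E, 29 km): east 29 sin 170° = 5.04, north 29 cos 170° = -28.56
Leg 3 (N77°E, 22 km): east 22 sin 77° = 21.44, north 22 cos 77° = 4.95
Net displacement: 14.29 east, 8.13 north. Direction back to start is (-14.29, -8.13): bearing = atan2(-14.29, -8.13) mod 360° = 240.36° ≈ 240°.

240°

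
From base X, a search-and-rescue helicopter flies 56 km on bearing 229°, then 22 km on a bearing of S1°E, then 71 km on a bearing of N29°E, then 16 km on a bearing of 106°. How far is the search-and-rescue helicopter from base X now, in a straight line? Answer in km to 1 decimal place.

8.0 km

Leg 1 (229°, 56 km): east 56 sin 229° = -42.26, north 56 cos 229° = -36.74
Leg 2 (S1°E, 22 km): east 22 sin 179° = 0.38, north 22 cos 179° = -22.00
Leg 3 (N29°E, 71 km): east 71 sin 29° = 34.42, north 71 cos 29° = 62.10
Leg 4 (106°, 16 km): east 16 sin 106° = 15.38, north 16 cos 106° = -4.41
Net: 7.92 east, -1.05 north. Distance = √((7.92)² + (-1.05)²) = 7.991 km.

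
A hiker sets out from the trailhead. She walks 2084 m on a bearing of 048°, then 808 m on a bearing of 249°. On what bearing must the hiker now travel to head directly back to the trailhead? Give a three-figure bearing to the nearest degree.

Leg 1 (048°, 2084 m): east 2084 sin 48° = 1548.71, north 2084 cos 48° = 1394.47
Leg 2 (249°, 808 m): east 808 sin 249° = -754.33, north 808 cos 249° = -289.56
Net displacement: 794.38 east, 1104.91 north. Direction back to start is (-794.38, -1104.91): bearing = atan2(-794.38, -1104.91) mod 360° = 215.71° ≈ 216°.

216°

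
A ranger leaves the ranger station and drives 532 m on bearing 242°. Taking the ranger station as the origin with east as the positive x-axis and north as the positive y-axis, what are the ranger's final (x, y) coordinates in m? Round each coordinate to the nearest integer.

(-470, -250)

Leg 1 (242°, 532 m): east 532 sin 242° = -469.73, north 532 cos 242° = -249.76
Summing: -469.73 m east, -249.76 m north → (-470, -250).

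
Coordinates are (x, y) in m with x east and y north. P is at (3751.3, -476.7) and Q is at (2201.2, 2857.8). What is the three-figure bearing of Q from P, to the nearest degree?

335°

Δeast = 2201.2 − 3751.3 = -1550.10; Δnorth = 2857.8 − -476.7 = 3334.50.
Bearing = atan2(Δeast, Δnorth) mod 360° = 335.07° ≈ 335°.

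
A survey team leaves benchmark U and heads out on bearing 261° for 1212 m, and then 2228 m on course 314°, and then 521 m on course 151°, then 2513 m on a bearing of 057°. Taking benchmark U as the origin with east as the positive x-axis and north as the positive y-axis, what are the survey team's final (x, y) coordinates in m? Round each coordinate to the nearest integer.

Leg 1 (261°, 1212 m): east 1212 sin 261° = -1197.08, north 1212 cos 261° = -189.60
Leg 2 (314°, 2228 m): east 2228 sin 314° = -1602.69, north 2228 cos 314° = 1547.70
Leg 3 (151°, 521 m): east 521 sin 151° = 252.59, north 521 cos 151° = -455.68
Leg 4 (057°, 2513 m): east 2513 sin 57° = 2107.58, north 2513 cos 57° = 1368.68
Summing: -439.60 m east, 2271.10 m north → (-440, 2271).

(-440, 2271)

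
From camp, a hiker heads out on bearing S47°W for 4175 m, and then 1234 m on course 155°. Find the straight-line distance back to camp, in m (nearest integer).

4705 m

Leg 1 (S47°W, 4175 m): east 4175 sin 227° = -3053.40, north 4175 cos 227° = -2847.34
Leg 2 (155°, 1234 m): east 1234 sin 155° = 521.51, north 1234 cos 155° = -1118.38
Net: -2531.89 east, -3965.73 north. Distance = √((-2531.89)² + (-3965.73)²) = 4705.046 m.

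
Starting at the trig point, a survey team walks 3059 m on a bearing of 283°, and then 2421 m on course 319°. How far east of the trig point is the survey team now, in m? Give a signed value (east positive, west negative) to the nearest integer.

-4569 m

Leg 1 (283°, 3059 m): east 3059 sin 283° = -2980.60, north 3059 cos 283° = 688.13
Leg 2 (319°, 2421 m): east 2421 sin 319° = -1588.32, north 2421 cos 319° = 1827.15
Net east component: -4568.92 m.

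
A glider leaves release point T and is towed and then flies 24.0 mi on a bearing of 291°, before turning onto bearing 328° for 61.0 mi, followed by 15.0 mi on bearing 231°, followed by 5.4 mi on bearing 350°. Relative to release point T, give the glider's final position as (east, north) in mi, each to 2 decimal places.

Leg 1 (291°, 24.0 mi): east 24.0 sin 291° = -22.41, north 24.0 cos 291° = 8.60
Leg 2 (328°, 61.0 mi): east 61.0 sin 328° = -32.33, north 61.0 cos 328° = 51.73
Leg 3 (231°, 15.0 mi): east 15.0 sin 231° = -11.66, north 15.0 cos 231° = -9.44
Leg 4 (350°, 5.4 mi): east 5.4 sin 350° = -0.94, north 5.4 cos 350° = 5.32
Summing: -67.33 mi east, 56.21 mi north → (-67.33, 56.21).

(-67.33, 56.21)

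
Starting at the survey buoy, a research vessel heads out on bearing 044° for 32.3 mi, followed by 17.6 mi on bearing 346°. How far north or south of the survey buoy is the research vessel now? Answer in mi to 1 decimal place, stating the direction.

40.3 mi north

Leg 1 (044°, 32.3 mi): east 32.3 sin 44° = 22.44, north 32.3 cos 44° = 23.23
Leg 2 (346°, 17.6 mi): east 17.6 sin 346° = -4.26, north 17.6 cos 346° = 17.08
Net north component: 40.31 mi.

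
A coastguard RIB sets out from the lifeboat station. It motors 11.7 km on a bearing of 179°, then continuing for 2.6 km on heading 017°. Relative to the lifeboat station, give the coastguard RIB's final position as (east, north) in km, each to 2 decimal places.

Leg 1 (179°, 11.7 km): east 11.7 sin 179° = 0.20, north 11.7 cos 179° = -11.70
Leg 2 (017°, 2.6 km): east 2.6 sin 17° = 0.76, north 2.6 cos 17° = 2.49
Summing: 0.96 km east, -9.21 km north → (0.96, -9.21).

(0.96, -9.21)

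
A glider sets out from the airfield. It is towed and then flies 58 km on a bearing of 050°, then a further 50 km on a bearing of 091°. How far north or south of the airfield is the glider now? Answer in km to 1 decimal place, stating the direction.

Leg 1 (050°, 58 km): east 58 sin 50° = 44.43, north 58 cos 50° = 37.28
Leg 2 (091°, 50 km): east 50 sin 91° = 49.99, north 50 cos 91° = -0.87
Net north component: 36.41 km.

36.4 km north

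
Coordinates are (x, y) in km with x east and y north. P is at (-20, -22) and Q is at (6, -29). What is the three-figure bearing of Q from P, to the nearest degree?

105°

Δeast = 6 − -20 = 26.00; Δnorth = -29 − -22 = -7.00.
Bearing = atan2(Δeast, Δnorth) mod 360° = 105.07° ≈ 105°.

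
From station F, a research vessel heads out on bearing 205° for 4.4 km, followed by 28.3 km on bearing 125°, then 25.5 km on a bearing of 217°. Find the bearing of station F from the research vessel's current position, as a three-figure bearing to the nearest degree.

Leg 1 (205°, 4.4 km): east 4.4 sin 205° = -1.86, north 4.4 cos 205° = -3.99
Leg 2 (125°, 28.3 km): east 28.3 sin 125° = 23.18, north 28.3 cos 125° = -16.23
Leg 3 (217°, 25.5 km): east 25.5 sin 217° = -15.35, north 25.5 cos 217° = -20.37
Net displacement: 5.98 east, -40.59 north. Direction back to start is (-5.98, 40.59): bearing = atan2(-5.98, 40.59) mod 360° = 351.62° ≈ 352°.

352°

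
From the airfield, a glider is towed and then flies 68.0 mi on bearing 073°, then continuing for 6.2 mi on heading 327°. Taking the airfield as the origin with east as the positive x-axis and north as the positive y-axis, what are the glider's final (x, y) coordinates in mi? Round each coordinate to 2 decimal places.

Leg 1 (073°, 68.0 mi): east 68.0 sin 73° = 65.03, north 68.0 cos 73° = 19.88
Leg 2 (327°, 6.2 mi): east 6.2 sin 327° = -3.38, north 6.2 cos 327° = 5.20
Summing: 61.65 mi east, 25.08 mi north → (61.65, 25.08).

(61.65, 25.08)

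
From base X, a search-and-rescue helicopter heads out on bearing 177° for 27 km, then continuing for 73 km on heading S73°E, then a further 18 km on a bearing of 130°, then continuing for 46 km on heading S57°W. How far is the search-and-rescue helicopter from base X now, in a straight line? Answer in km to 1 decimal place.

96.8 km

Leg 1 (177°, 27 km): east 27 sin 177° = 1.41, north 27 cos 177° = -26.96
Leg 2 (S73°E, 73 km): east 73 sin 107° = 69.81, north 73 cos 107° = -21.34
Leg 3 (130°, 18 km): east 18 sin 130° = 13.79, north 18 cos 130° = -11.57
Leg 4 (S57°W, 46 km): east 46 sin 237° = -38.58, north 46 cos 237° = -25.05
Net: 46.43 east, -84.93 north. Distance = √((46.43)² + (-84.93)²) = 96.794 km.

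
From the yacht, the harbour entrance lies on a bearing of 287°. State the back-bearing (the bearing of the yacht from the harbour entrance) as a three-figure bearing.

Back-bearing = 287° − 180° = 107°.

107°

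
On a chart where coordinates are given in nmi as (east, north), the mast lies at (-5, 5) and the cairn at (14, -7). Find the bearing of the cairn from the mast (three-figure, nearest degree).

122°

Δeast = 14 − -5 = 19.00; Δnorth = -7 − 5 = -12.00.
Bearing = atan2(Δeast, Δnorth) mod 360° = 122.28° ≈ 122°.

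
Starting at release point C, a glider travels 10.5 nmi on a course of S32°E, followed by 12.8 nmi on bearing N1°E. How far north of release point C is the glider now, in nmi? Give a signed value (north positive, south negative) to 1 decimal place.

3.9 nmi

Leg 1 (S32°E, 10.5 nmi): east 10.5 sin 148° = 5.56, north 10.5 cos 148° = -8.90
Leg 2 (N1°E, 12.8 nmi): east 12.8 sin 1° = 0.22, north 12.8 cos 1° = 12.80
Net north component: 3.89 nmi.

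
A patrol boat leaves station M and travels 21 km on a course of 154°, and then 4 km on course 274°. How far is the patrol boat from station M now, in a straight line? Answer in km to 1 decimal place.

19.3 km

Leg 1 (154°, 21 km): east 21 sin 154° = 9.21, north 21 cos 154° = -18.87
Leg 2 (274°, 4 km): east 4 sin 274° = -3.99, north 4 cos 274° = 0.28
Net: 5.22 east, -18.60 north. Distance = √((5.22)² + (-18.60)²) = 19.313 km.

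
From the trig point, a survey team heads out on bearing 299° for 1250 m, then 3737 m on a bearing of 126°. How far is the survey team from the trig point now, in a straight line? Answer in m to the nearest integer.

2501 m

Leg 1 (299°, 1250 m): east 1250 sin 299° = -1093.27, north 1250 cos 299° = 606.01
Leg 2 (126°, 3737 m): east 3737 sin 126° = 3023.30, north 3737 cos 126° = -2196.55
Net: 1930.02 east, -1590.54 north. Distance = √((1930.02)² + (-1590.54)²) = 2500.961 m.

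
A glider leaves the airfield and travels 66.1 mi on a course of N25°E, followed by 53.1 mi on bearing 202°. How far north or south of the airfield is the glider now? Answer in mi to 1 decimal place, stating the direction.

Leg 1 (N25°E, 66.1 mi): east 66.1 sin 25° = 27.94, north 66.1 cos 25° = 59.91
Leg 2 (202°, 53.1 mi): east 53.1 sin 202° = -19.89, north 53.1 cos 202° = -49.23
Net north component: 10.67 mi.

10.7 mi north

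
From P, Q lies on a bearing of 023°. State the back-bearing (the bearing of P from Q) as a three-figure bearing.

203°

Back-bearing = 023° + 180° = 203°.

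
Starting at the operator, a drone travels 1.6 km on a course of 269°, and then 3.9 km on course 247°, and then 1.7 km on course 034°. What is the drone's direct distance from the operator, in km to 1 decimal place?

Leg 1 (269°, 1.6 km): east 1.6 sin 269° = -1.60, north 1.6 cos 269° = -0.03
Leg 2 (247°, 3.9 km): east 3.9 sin 247° = -3.59, north 3.9 cos 247° = -1.52
Leg 3 (034°, 1.7 km): east 1.7 sin 34° = 0.95, north 1.7 cos 34° = 1.41
Net: -4.24 east, -0.14 north. Distance = √((-4.24)² + (-0.14)²) = 4.241 km.

4.2 km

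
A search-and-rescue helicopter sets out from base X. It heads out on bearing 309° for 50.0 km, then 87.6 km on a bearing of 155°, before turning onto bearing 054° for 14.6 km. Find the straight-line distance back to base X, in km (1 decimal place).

40.6 km

Leg 1 (309°, 50.0 km): east 50.0 sin 309° = -38.86, north 50.0 cos 309° = 31.47
Leg 2 (155°, 87.6 km): east 87.6 sin 155° = 37.02, north 87.6 cos 155° = -79.39
Leg 3 (054°, 14.6 km): east 14.6 sin 54° = 11.81, north 14.6 cos 54° = 8.58
Net: 9.98 east, -39.34 north. Distance = √((9.98)² + (-39.34)²) = 40.590 km.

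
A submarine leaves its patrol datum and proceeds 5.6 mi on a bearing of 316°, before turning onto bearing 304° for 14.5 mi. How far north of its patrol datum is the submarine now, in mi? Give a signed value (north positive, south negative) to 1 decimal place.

12.1 mi

Leg 1 (316°, 5.6 mi): east 5.6 sin 316° = -3.89, north 5.6 cos 316° = 4.03
Leg 2 (304°, 14.5 mi): east 14.5 sin 304° = -12.02, north 14.5 cos 304° = 8.11
Net north component: 12.14 mi.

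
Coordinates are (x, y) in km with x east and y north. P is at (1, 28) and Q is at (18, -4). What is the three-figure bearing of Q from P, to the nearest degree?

152°

Δeast = 18 − 1 = 17.00; Δnorth = -4 − 28 = -32.00.
Bearing = atan2(Δeast, Δnorth) mod 360° = 152.02° ≈ 152°.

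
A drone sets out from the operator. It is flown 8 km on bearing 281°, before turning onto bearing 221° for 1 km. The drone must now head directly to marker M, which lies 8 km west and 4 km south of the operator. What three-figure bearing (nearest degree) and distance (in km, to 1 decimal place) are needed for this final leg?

Leg 1 (281°, 8 km): east 8 sin 281° = -7.85, north 8 cos 281° = 1.53
Leg 2 (221°, 1 km): east 1 sin 221° = -0.66, north 1 cos 221° = -0.75
Current position: (-8.51, 0.77). Target: (-8, -4). Remaining: Δeast = 0.51, Δnorth = -4.77.
Bearing = atan2(0.51, -4.77) mod 360° = 173.91°; distance = √((0.51)² + (-4.77)²) = 4.799 km.

174°, 4.8 km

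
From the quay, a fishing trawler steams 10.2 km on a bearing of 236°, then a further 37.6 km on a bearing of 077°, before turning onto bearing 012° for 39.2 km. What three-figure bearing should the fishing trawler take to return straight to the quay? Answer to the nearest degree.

221°

Leg 1 (236°, 10.2 km): east 10.2 sin 236° = -8.46, north 10.2 cos 236° = -5.70
Leg 2 (077°, 37.6 km): east 37.6 sin 77° = 36.64, north 37.6 cos 77° = 8.46
Leg 3 (012°, 39.2 km): east 39.2 sin 12° = 8.15, north 39.2 cos 12° = 38.34
Net displacement: 36.33 east, 41.10 north. Direction back to start is (-36.33, -41.10): bearing = atan2(-36.33, -41.10) mod 360° = 221.48° ≈ 221°.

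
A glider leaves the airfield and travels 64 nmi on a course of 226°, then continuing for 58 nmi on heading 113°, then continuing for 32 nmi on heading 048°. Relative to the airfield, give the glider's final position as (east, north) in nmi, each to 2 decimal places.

Leg 1 (226°, 64 nmi): east 64 sin 226° = -46.04, north 64 cos 226° = -44.46
Leg 2 (113°, 58 nmi): east 58 sin 113° = 53.39, north 58 cos 113° = -22.66
Leg 3 (048°, 32 nmi): east 32 sin 48° = 23.78, north 32 cos 48° = 21.41
Summing: 31.13 nmi east, -45.71 nmi north → (31.13, -45.71).

(31.13, -45.71)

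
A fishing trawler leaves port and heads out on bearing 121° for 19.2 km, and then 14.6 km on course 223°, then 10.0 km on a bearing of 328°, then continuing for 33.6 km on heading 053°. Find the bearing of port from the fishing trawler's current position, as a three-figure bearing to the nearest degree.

Leg 1 (121°, 19.2 km): east 19.2 sin 121° = 16.46, north 19.2 cos 121° = -9.89
Leg 2 (223°, 14.6 km): east 14.6 sin 223° = -9.96, north 14.6 cos 223° = -10.68
Leg 3 (328°, 10.0 km): east 10.0 sin 328° = -5.30, north 10.0 cos 328° = 8.48
Leg 4 (053°, 33.6 km): east 33.6 sin 53° = 26.83, north 33.6 cos 53° = 20.22
Net displacement: 28.04 east, 8.13 north. Direction back to start is (-28.04, -8.13): bearing = atan2(-28.04, -8.13) mod 360° = 253.82° ≈ 254°.

254°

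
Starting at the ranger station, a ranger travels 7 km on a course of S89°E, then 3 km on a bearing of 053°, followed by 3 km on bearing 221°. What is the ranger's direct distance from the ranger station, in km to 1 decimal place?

Leg 1 (S89°E, 7 km): east 7 sin 91° = 7.00, north 7 cos 91° = -0.12
Leg 2 (053°, 3 km): east 3 sin 53° = 2.40, north 3 cos 53° = 1.81
Leg 3 (221°, 3 km): east 3 sin 221° = -1.97, north 3 cos 221° = -2.26
Net: 7.43 east, -0.58 north. Distance = √((7.43)² + (-0.58)²) = 7.449 km.

7.4 km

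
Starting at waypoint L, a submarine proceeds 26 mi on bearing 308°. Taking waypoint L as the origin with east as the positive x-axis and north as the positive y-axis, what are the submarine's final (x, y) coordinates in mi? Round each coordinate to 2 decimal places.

(-20.49, 16.01)

Leg 1 (308°, 26 mi): east 26 sin 308° = -20.49, north 26 cos 308° = 16.01
Summing: -20.49 mi east, 16.01 mi north → (-20.49, 16.01).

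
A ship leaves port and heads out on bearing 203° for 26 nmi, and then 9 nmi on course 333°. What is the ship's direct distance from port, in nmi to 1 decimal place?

21.4 nmi

Leg 1 (203°, 26 nmi): east 26 sin 203° = -10.16, north 26 cos 203° = -23.93
Leg 2 (333°, 9 nmi): east 9 sin 333° = -4.09, north 9 cos 333° = 8.02
Net: -14.24 east, -15.91 north. Distance = √((-14.24)² + (-15.91)²) = 21.358 nmi.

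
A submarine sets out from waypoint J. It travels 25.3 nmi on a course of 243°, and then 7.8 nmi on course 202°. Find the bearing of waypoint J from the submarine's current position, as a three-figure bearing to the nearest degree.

054°

Leg 1 (243°, 25.3 nmi): east 25.3 sin 243° = -22.54, north 25.3 cos 243° = -11.49
Leg 2 (202°, 7.8 nmi): east 7.8 sin 202° = -2.92, north 7.8 cos 202° = -7.23
Net displacement: -25.46 east, -18.72 north. Direction back to start is (25.46, 18.72): bearing = atan2(25.46, 18.72) mod 360° = 53.68° ≈ 054°.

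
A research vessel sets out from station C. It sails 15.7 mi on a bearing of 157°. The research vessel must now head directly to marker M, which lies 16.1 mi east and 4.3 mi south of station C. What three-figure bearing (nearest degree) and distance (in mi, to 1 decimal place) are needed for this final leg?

Leg 1 (157°, 15.7 mi): east 15.7 sin 157° = 6.13, north 15.7 cos 157° = -14.45
Current position: (6.13, -14.45). Target: (16.1, -4.3). Remaining: Δeast = 9.97, Δnorth = 10.15.
Bearing = atan2(9.97, 10.15) mod 360° = 44.47°; distance = √((9.97)² + (10.15)²) = 14.226 mi.

044°, 14.2 mi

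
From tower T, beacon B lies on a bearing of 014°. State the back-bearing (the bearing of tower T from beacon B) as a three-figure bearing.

194°

Back-bearing = 014° + 180° = 194°.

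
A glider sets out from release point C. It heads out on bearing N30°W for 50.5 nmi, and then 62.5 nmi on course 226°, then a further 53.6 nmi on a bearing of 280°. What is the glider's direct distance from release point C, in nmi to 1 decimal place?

Leg 1 (N30°W, 50.5 nmi): east 50.5 sin 330° = -25.25, north 50.5 cos 330° = 43.73
Leg 2 (226°, 62.5 nmi): east 62.5 sin 226° = -44.96, north 62.5 cos 226° = -43.42
Leg 3 (280°, 53.6 nmi): east 53.6 sin 280° = -52.79, north 53.6 cos 280° = 9.31
Net: -122.99 east, 9.63 north. Distance = √((-122.99)² + (9.63)²) = 123.371 nmi.

123.4 nmi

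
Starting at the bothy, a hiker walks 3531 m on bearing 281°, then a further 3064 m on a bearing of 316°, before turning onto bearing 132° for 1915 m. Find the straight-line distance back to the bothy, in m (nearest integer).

Leg 1 (281°, 3531 m): east 3531 sin 281° = -3466.13, north 3531 cos 281° = 673.75
Leg 2 (316°, 3064 m): east 3064 sin 316° = -2128.43, north 3064 cos 316° = 2204.06
Leg 3 (132°, 1915 m): east 1915 sin 132° = 1423.12, north 1915 cos 132° = -1281.39
Net: -4171.44 east, 1596.42 north. Distance = √((-4171.44)² + (1596.42)²) = 4466.479 m.

4466 m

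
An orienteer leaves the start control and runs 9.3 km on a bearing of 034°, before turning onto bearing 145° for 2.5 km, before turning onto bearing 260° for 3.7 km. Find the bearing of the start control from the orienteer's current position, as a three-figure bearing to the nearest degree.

211°

Leg 1 (034°, 9.3 km): east 9.3 sin 34° = 5.20, north 9.3 cos 34° = 7.71
Leg 2 (145°, 2.5 km): east 2.5 sin 145° = 1.43, north 2.5 cos 145° = -2.05
Leg 3 (260°, 3.7 km): east 3.7 sin 260° = -3.64, north 3.7 cos 260° = -0.64
Net displacement: 2.99 east, 5.02 north. Direction back to start is (-2.99, -5.02): bearing = atan2(-2.99, -5.02) mod 360° = 210.79° ≈ 211°.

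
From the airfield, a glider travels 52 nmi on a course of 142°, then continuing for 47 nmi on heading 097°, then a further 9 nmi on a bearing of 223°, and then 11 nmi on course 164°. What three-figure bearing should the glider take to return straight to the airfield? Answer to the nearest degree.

310°

Leg 1 (142°, 52 nmi): east 52 sin 142° = 32.01, north 52 cos 142° = -40.98
Leg 2 (097°, 47 nmi): east 47 sin 97° = 46.65, north 47 cos 97° = -5.73
Leg 3 (223°, 9 nmi): east 9 sin 223° = -6.14, north 9 cos 223° = -6.58
Leg 4 (164°, 11 nmi): east 11 sin 164° = 3.03, north 11 cos 164° = -10.57
Net displacement: 75.56 east, -63.86 north. Direction back to start is (-75.56, 63.86): bearing = atan2(-75.56, 63.86) mod 360° = 310.20° ≈ 310°.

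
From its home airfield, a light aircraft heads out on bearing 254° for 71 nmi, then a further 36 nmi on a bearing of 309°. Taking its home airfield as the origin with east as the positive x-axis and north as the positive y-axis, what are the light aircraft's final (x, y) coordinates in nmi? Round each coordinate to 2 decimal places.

(-96.23, 3.09)

Leg 1 (254°, 71 nmi): east 71 sin 254° = -68.25, north 71 cos 254° = -19.57
Leg 2 (309°, 36 nmi): east 36 sin 309° = -27.98, north 36 cos 309° = 22.66
Summing: -96.23 nmi east, 3.09 nmi north → (-96.23, 3.09).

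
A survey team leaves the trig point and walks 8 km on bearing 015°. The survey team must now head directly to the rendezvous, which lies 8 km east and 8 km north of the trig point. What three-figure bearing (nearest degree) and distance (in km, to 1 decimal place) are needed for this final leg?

087°, 5.9 km

Leg 1 (015°, 8 km): east 8 sin 15° = 2.07, north 8 cos 15° = 7.73
Current position: (2.07, 7.73). Target: (8, 8). Remaining: Δeast = 5.93, Δnorth = 0.27.
Bearing = atan2(5.93, 0.27) mod 360° = 87.37°; distance = √((5.93)² + (0.27)²) = 5.936 km.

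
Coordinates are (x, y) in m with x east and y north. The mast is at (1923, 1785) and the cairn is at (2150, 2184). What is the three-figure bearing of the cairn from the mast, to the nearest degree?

030°

Δeast = 2150 − 1923 = 227.00; Δnorth = 2184 − 1785 = 399.00.
Bearing = atan2(Δeast, Δnorth) mod 360° = 29.64° ≈ 030°.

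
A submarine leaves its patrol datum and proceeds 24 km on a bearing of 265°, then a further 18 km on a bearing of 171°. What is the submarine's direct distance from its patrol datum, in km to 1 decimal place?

29.0 km

Leg 1 (265°, 24 km): east 24 sin 265° = -23.91, north 24 cos 265° = -2.09
Leg 2 (171°, 18 km): east 18 sin 171° = 2.82, north 18 cos 171° = -17.78
Net: -21.09 east, -19.87 north. Distance = √((-21.09)² + (-19.87)²) = 28.978 km.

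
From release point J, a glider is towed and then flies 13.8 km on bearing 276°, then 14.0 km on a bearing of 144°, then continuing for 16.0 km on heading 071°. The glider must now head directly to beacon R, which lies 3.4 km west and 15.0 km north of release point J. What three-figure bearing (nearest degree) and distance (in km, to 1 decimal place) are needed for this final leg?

Leg 1 (276°, 13.8 km): east 13.8 sin 276° = -13.72, north 13.8 cos 276° = 1.44
Leg 2 (144°, 14.0 km): east 14.0 sin 144° = 8.23, north 14.0 cos 144° = -11.33
Leg 3 (071°, 16.0 km): east 16.0 sin 71° = 15.13, north 16.0 cos 71° = 5.21
Current position: (9.63, -4.67). Target: (-3.4, 15.0). Remaining: Δeast = -13.03, Δnorth = 19.67.
Bearing = atan2(-13.03, 19.67) mod 360° = 326.48°; distance = √((-13.03)² + (19.67)²) = 23.600 km.

326°, 23.6 km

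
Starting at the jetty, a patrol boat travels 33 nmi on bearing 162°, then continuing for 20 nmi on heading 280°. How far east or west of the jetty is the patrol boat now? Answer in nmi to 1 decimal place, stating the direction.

Leg 1 (162°, 33 nmi): east 33 sin 162° = 10.20, north 33 cos 162° = -31.38
Leg 2 (280°, 20 nmi): east 20 sin 280° = -19.70, north 20 cos 280° = 3.47
Net east component: -9.50 nmi.

9.5 nmi west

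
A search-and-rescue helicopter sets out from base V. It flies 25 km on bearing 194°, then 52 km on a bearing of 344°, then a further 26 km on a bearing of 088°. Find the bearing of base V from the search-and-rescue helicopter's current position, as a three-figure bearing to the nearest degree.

Leg 1 (194°, 25 km): east 25 sin 194° = -6.05, north 25 cos 194° = -24.26
Leg 2 (344°, 52 km): east 52 sin 344° = -14.33, north 52 cos 344° = 49.99
Leg 3 (088°, 26 km): east 26 sin 88° = 25.98, north 26 cos 88° = 0.91
Net displacement: 5.60 east, 26.64 north. Direction back to start is (-5.60, -26.64): bearing = atan2(-5.60, -26.64) mod 360° = 191.88° ≈ 192°.

192°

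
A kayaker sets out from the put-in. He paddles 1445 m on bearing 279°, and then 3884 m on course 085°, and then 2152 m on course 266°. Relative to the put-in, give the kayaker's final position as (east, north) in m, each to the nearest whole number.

(295, 414)

Leg 1 (279°, 1445 m): east 1445 sin 279° = -1427.21, north 1445 cos 279° = 226.05
Leg 2 (085°, 3884 m): east 3884 sin 85° = 3869.22, north 3884 cos 85° = 338.51
Leg 3 (266°, 2152 m): east 2152 sin 266° = -2146.76, north 2152 cos 266° = -150.12
Summing: 295.25 m east, 414.44 m north → (295, 414).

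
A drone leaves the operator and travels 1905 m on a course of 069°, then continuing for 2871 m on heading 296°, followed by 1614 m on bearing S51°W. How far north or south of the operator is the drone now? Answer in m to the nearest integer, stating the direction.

Leg 1 (069°, 1905 m): east 1905 sin 69° = 1778.47, north 1905 cos 69° = 682.69
Leg 2 (296°, 2871 m): east 2871 sin 296° = -2580.44, north 2871 cos 296° = 1258.56
Leg 3 (S51°W, 1614 m): east 1614 sin 231° = -1254.31, north 1614 cos 231° = -1015.72
Net north component: 925.53 m.

926 m north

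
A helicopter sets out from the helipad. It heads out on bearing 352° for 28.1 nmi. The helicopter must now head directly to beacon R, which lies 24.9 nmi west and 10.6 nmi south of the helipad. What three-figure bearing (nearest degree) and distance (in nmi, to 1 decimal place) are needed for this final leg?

209°, 43.8 nmi

Leg 1 (352°, 28.1 nmi): east 28.1 sin 352° = -3.91, north 28.1 cos 352° = 27.83
Current position: (-3.91, 27.83). Target: (-24.9, -10.6). Remaining: Δeast = -20.99, Δnorth = -38.43.
Bearing = atan2(-20.99, -38.43) mod 360° = 208.64°; distance = √((-20.99)² + (-38.43)²) = 43.785 nmi.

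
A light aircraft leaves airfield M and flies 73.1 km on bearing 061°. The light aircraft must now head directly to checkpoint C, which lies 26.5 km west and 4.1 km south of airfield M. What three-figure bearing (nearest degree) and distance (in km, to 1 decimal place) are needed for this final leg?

246°, 98.7 km

Leg 1 (061°, 73.1 km): east 73.1 sin 61° = 63.93, north 73.1 cos 61° = 35.44
Current position: (63.93, 35.44). Target: (-26.5, -4.1). Remaining: Δeast = -90.43, Δnorth = -39.54.
Bearing = atan2(-90.43, -39.54) mod 360° = 246.38°; distance = √((-90.43)² + (-39.54)²) = 98.701 km.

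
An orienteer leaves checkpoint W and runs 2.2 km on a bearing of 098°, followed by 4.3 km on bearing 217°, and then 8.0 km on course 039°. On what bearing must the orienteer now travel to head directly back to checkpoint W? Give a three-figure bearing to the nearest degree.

242°

Leg 1 (098°, 2.2 km): east 2.2 sin 98° = 2.18, north 2.2 cos 98° = -0.31
Leg 2 (217°, 4.3 km): east 4.3 sin 217° = -2.59, north 4.3 cos 217° = -3.43
Leg 3 (039°, 8.0 km): east 8.0 sin 39° = 5.03, north 8.0 cos 39° = 6.22
Net displacement: 4.63 east, 2.48 north. Direction back to start is (-4.63, -2.48): bearing = atan2(-4.63, -2.48) mod 360° = 241.83° ≈ 242°.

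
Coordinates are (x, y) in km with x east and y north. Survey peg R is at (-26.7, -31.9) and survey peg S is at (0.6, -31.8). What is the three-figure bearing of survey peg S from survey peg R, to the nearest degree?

090°

Δeast = 0.6 − -26.7 = 27.30; Δnorth = -31.8 − -31.9 = 0.10.
Bearing = atan2(Δeast, Δnorth) mod 360° = 89.79° ≈ 090°.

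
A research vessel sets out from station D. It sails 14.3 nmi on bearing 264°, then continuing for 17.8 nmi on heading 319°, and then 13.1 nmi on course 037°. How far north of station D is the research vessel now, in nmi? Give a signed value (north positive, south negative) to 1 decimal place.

22.4 nmi

Leg 1 (264°, 14.3 nmi): east 14.3 sin 264° = -14.22, north 14.3 cos 264° = -1.49
Leg 2 (319°, 17.8 nmi): east 17.8 sin 319° = -11.68, north 17.8 cos 319° = 13.43
Leg 3 (037°, 13.1 nmi): east 13.1 sin 37° = 7.88, north 13.1 cos 37° = 10.46
Net north component: 22.40 nmi.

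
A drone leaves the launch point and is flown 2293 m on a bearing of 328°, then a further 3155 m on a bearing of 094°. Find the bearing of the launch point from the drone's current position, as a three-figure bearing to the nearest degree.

228°

Leg 1 (328°, 2293 m): east 2293 sin 328° = -1215.10, north 2293 cos 328° = 1944.57
Leg 2 (094°, 3155 m): east 3155 sin 94° = 3147.31, north 3155 cos 94° = -220.08
Net displacement: 1932.21 east, 1724.49 north. Direction back to start is (-1932.21, -1724.49): bearing = atan2(-1932.21, -1724.49) mod 360° = 228.25° ≈ 228°.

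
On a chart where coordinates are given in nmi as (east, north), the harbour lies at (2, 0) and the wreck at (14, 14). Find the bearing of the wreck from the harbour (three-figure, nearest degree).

Δeast = 14 − 2 = 12.00; Δnorth = 14 − 0 = 14.00.
Bearing = atan2(Δeast, Δnorth) mod 360° = 40.60° ≈ 041°.

041°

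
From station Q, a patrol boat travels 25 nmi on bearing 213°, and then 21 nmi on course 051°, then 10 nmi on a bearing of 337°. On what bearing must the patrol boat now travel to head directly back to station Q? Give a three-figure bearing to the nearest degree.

140°

Leg 1 (213°, 25 nmi): east 25 sin 213° = -13.62, north 25 cos 213° = -20.97
Leg 2 (051°, 21 nmi): east 21 sin 51° = 16.32, north 21 cos 51° = 13.22
Leg 3 (337°, 10 nmi): east 10 sin 337° = -3.91, north 10 cos 337° = 9.21
Net displacement: -1.20 east, 1.45 north. Direction back to start is (1.20, -1.45): bearing = atan2(1.20, -1.45) mod 360° = 140.39° ≈ 140°.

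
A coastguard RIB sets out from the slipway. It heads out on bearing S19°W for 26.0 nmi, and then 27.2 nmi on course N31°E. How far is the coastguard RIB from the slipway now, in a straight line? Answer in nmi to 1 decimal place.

Leg 1 (S19°W, 26.0 nmi): east 26.0 sin 199° = -8.46, north 26.0 cos 199° = -24.58
Leg 2 (N31°E, 27.2 nmi): east 27.2 sin 31° = 14.01, north 27.2 cos 31° = 23.31
Net: 5.54 east, -1.27 north. Distance = √((5.54)² + (-1.27)²) = 5.688 nmi.

5.7 nmi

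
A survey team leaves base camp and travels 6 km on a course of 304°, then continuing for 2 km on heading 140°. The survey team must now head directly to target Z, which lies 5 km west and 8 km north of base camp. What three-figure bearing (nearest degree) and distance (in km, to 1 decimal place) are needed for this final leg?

Leg 1 (304°, 6 km): east 6 sin 304° = -4.97, north 6 cos 304° = 3.36
Leg 2 (140°, 2 km): east 2 sin 140° = 1.29, north 2 cos 140° = -1.53
Current position: (-3.69, 1.82). Target: (-5, 8). Remaining: Δeast = -1.31, Δnorth = 6.18.
Bearing = atan2(-1.31, 6.18) mod 360° = 348.01°; distance = √((-1.31)² + (6.18)²) = 6.315 km.

348°, 6.3 km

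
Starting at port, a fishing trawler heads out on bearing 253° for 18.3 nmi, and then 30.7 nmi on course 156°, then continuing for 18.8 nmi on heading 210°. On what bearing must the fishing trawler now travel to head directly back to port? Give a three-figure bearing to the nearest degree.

016°

Leg 1 (253°, 18.3 nmi): east 18.3 sin 253° = -17.50, north 18.3 cos 253° = -5.35
Leg 2 (156°, 30.7 nmi): east 30.7 sin 156° = 12.49, north 30.7 cos 156° = -28.05
Leg 3 (210°, 18.8 nmi): east 18.8 sin 210° = -9.40, north 18.8 cos 210° = -16.28
Net displacement: -14.41 east, -49.68 north. Direction back to start is (14.41, 49.68): bearing = atan2(14.41, 49.68) mod 360° = 16.18° ≈ 016°.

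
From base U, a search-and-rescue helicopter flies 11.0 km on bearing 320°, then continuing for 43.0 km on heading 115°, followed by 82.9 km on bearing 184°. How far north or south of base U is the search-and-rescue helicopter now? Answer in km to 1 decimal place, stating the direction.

Leg 1 (320°, 11.0 km): east 11.0 sin 320° = -7.07, north 11.0 cos 320° = 8.43
Leg 2 (115°, 43.0 km): east 43.0 sin 115° = 38.97, north 43.0 cos 115° = -18.17
Leg 3 (184°, 82.9 km): east 82.9 sin 184° = -5.78, north 82.9 cos 184° = -82.70
Net north component: -92.44 km.

92.4 km south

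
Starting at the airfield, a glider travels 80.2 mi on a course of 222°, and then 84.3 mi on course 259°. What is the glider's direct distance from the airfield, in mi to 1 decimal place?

156.0 mi

Leg 1 (222°, 80.2 mi): east 80.2 sin 222° = -53.66, north 80.2 cos 222° = -59.60
Leg 2 (259°, 84.3 mi): east 84.3 sin 259° = -82.75, north 84.3 cos 259° = -16.09
Net: -136.42 east, -75.69 north. Distance = √((-136.42)² + (-75.69)²) = 156.005 mi.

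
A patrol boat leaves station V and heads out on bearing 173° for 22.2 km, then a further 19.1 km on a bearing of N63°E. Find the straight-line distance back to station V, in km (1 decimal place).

Leg 1 (173°, 22.2 km): east 22.2 sin 173° = 2.71, north 22.2 cos 173° = -22.03
Leg 2 (N63°E, 19.1 km): east 19.1 sin 63° = 17.02, north 19.1 cos 63° = 8.67
Net: 19.72 east, -13.36 north. Distance = √((19.72)² + (-13.36)²) = 23.824 km.

23.8 km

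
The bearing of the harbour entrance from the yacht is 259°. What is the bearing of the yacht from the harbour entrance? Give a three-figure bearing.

079°

Back-bearing = 259° − 180° = 079°.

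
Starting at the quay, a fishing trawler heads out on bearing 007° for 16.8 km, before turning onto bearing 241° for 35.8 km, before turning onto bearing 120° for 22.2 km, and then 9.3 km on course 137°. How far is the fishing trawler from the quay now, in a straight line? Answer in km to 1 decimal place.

18.9 km

Leg 1 (007°, 16.8 km): east 16.8 sin 7° = 2.05, north 16.8 cos 7° = 16.67
Leg 2 (241°, 35.8 km): east 35.8 sin 241° = -31.31, north 35.8 cos 241° = -17.36
Leg 3 (120°, 22.2 km): east 22.2 sin 120° = 19.23, north 22.2 cos 120° = -11.10
Leg 4 (137°, 9.3 km): east 9.3 sin 137° = 6.34, north 9.3 cos 137° = -6.80
Net: -3.70 east, -18.58 north. Distance = √((-3.70)² + (-18.58)²) = 18.947 km.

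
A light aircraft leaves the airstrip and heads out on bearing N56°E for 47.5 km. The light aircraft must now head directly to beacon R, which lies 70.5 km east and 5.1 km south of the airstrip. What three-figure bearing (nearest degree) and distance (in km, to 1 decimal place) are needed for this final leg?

Leg 1 (N56°E, 47.5 km): east 47.5 sin 56° = 39.38, north 47.5 cos 56° = 26.56
Current position: (39.38, 26.56). Target: (70.5, -5.1). Remaining: Δeast = 31.12, Δnorth = -31.66.
Bearing = atan2(31.12, -31.66) mod 360° = 135.49°; distance = √((31.12)² + (-31.66)²) = 44.395 km.

135°, 44.4 km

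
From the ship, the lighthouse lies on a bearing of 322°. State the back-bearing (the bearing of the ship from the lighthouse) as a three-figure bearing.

Back-bearing = 322° − 180° = 142°.

142°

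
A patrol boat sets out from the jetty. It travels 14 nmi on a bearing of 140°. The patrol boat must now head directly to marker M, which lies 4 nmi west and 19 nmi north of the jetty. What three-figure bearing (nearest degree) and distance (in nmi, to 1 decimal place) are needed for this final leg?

Leg 1 (140°, 14 nmi): east 14 sin 140° = 9.00, north 14 cos 140° = -10.72
Current position: (9.00, -10.72). Target: (-4, 19). Remaining: Δeast = -13.00, Δnorth = 29.72.
Bearing = atan2(-13.00, 29.72) mod 360° = 336.38°; distance = √((-13.00)² + (29.72)²) = 32.443 nmi.

336°, 32.4 nmi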